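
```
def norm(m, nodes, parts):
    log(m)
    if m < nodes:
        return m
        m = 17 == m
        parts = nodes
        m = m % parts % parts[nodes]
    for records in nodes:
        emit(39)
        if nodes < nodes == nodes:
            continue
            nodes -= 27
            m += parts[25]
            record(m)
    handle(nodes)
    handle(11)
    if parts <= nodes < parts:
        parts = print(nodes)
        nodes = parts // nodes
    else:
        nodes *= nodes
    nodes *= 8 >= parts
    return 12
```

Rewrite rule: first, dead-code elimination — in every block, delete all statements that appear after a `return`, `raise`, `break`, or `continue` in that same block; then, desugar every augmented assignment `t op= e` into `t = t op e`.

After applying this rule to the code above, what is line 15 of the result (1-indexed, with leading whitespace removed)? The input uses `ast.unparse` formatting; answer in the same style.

nodes = nodes * nodes

Transformed code:
def norm(m, nodes, parts):
    log(m)
    if m < nodes:
        return m
    for records in nodes:
        emit(39)
        if nodes < nodes == nodes:
            continue
    handle(nodes)
    handle(11)
    if parts <= nodes < parts:
        parts = print(nodes)
        nodes = parts // nodes
    else:
        nodes = nodes * nodes
    nodes = nodes * (8 >= parts)
    return 12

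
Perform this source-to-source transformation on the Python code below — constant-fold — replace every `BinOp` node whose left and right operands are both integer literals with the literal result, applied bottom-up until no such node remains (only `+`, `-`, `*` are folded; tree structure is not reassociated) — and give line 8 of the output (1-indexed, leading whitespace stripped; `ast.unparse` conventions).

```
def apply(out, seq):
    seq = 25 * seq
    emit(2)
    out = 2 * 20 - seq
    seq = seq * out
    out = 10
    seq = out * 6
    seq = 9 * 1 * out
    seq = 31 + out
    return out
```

Transformed code:
def apply(out, seq):
    seq = 25 * seq
    emit(2)
    out = 40 - seq
    seq = seq * out
    out = 10
    seq = out * 6
    seq = 9 * out
    seq = 31 + out
    return out

seq = 9 * out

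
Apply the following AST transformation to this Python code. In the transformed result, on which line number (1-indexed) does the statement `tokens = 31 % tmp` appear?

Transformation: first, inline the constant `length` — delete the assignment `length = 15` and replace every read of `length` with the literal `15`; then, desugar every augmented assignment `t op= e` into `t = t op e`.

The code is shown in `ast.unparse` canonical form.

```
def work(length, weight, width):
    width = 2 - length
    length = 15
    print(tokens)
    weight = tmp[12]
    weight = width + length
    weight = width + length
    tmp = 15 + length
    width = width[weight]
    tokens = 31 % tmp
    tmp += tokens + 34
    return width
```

9

Transformed code:
def work(length, weight, width):
    width = 2 - 15
    print(tokens)
    weight = tmp[12]
    weight = width + 15
    weight = width + 15
    tmp = 15 + 15
    width = width[weight]
    tokens = 31 % tmp
    tmp = tmp + (tokens + 34)
    return width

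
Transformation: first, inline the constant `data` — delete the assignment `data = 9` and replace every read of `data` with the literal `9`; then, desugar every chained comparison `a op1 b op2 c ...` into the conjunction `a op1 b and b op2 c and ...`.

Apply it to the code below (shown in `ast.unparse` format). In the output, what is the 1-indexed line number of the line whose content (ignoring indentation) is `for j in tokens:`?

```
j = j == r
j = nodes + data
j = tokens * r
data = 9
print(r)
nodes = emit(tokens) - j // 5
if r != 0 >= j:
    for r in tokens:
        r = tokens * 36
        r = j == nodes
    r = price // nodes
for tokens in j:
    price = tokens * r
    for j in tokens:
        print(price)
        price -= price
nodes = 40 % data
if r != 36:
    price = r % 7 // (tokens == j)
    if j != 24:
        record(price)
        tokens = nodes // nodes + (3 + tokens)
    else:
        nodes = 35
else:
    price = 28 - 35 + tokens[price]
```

Transformed code:
j = j == r
j = nodes + 9
j = tokens * r
print(r)
nodes = emit(tokens) - j // 5
if r != 0 and 0 >= j:
    for r in tokens:
        r = tokens * 36
        r = j == nodes
    r = price // nodes
for tokens in j:
    price = tokens * r
    for j in tokens:
        print(price)
        price -= price
nodes = 40 % 9
if r != 36:
    price = r % 7 // (tokens == j)
    if j != 24:
        record(price)
        tokens = nodes // nodes + (3 + tokens)
    else:
        nodes = 35
else:
    price = 28 - 35 + tokens[price]

13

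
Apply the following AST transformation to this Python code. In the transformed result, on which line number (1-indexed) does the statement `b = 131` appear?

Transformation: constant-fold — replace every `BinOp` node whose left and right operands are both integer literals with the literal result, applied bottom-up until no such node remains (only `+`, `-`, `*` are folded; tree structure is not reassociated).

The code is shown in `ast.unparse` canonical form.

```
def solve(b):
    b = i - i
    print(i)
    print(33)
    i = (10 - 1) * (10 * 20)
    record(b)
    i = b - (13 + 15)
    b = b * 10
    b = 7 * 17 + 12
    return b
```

9

Transformed code:
def solve(b):
    b = i - i
    print(i)
    print(33)
    i = 1800
    record(b)
    i = b - 28
    b = b * 10
    b = 131
    return b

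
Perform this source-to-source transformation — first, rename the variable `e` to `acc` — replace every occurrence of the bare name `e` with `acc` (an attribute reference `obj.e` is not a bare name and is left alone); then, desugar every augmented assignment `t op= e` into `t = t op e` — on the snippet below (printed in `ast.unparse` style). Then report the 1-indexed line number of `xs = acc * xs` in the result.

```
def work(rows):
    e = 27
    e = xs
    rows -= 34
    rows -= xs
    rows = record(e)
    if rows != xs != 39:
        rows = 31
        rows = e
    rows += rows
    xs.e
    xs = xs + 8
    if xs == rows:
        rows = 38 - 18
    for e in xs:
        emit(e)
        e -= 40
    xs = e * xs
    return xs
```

Transformed code:
def work(rows):
    acc = 27
    acc = xs
    rows = rows - 34
    rows = rows - xs
    rows = record(acc)
    if rows != xs != 39:
        rows = 31
        rows = acc
    rows = rows + rows
    xs.e
    xs = xs + 8
    if xs == rows:
        rows = 38 - 18
    for acc in xs:
        emit(acc)
        acc = acc - 40
    xs = acc * xs
    return xs

18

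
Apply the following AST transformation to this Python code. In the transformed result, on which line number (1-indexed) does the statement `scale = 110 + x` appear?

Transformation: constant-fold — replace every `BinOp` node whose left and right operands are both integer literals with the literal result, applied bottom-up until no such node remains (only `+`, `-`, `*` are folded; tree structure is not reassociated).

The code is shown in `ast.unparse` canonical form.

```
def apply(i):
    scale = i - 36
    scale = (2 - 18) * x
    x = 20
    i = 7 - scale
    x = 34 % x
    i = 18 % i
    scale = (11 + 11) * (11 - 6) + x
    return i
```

8

Transformed code:
def apply(i):
    scale = i - 36
    scale = -16 * x
    x = 20
    i = 7 - scale
    x = 34 % x
    i = 18 % i
    scale = 110 + x
    return i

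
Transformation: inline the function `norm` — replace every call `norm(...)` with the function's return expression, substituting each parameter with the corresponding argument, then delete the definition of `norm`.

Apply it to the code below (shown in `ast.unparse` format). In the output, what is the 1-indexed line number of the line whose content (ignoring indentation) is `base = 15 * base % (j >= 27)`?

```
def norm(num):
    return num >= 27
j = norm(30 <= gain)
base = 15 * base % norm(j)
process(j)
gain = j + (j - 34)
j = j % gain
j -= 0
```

Transformed code:
j = (30 <= gain) >= 27
base = 15 * base % (j >= 27)
process(j)
gain = j + (j - 34)
j = j % gain
j -= 0

2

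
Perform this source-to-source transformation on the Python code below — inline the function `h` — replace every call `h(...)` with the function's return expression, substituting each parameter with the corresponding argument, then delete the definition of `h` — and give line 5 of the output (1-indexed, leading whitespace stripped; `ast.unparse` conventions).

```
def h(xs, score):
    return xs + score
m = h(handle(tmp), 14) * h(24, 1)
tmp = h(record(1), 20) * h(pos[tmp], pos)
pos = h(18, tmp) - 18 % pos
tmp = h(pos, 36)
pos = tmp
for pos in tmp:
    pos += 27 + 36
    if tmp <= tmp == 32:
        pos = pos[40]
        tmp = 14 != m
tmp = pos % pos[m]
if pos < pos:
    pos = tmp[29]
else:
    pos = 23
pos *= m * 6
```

Transformed code:
m = (handle(tmp) + 14) * (24 + 1)
tmp = (record(1) + 20) * (pos[tmp] + pos)
pos = 18 + tmp - 18 % pos
tmp = pos + 36
pos = tmp
for pos in tmp:
    pos += 27 + 36
    if tmp <= tmp == 32:
        pos = pos[40]
        tmp = 14 != m
tmp = pos % pos[m]
if pos < pos:
    pos = tmp[29]
else:
    pos = 23
pos *= m * 6

pos = tmp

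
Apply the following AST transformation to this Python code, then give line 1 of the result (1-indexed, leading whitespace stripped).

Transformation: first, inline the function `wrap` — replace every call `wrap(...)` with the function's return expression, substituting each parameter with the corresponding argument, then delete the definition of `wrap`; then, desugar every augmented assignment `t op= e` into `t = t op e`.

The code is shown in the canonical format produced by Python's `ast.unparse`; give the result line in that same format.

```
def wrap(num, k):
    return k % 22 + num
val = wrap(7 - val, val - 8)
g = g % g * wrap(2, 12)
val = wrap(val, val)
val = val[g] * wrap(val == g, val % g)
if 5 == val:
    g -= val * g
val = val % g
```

Transformed code:
val = (val - 8) % 22 + (7 - val)
g = g % g * (12 % 22 + 2)
val = val % 22 + val
val = val[g] * (val % g % 22 + (val == g))
if 5 == val:
    g = g - val * g
val = val % g

val = (val - 8) % 22 + (7 - val)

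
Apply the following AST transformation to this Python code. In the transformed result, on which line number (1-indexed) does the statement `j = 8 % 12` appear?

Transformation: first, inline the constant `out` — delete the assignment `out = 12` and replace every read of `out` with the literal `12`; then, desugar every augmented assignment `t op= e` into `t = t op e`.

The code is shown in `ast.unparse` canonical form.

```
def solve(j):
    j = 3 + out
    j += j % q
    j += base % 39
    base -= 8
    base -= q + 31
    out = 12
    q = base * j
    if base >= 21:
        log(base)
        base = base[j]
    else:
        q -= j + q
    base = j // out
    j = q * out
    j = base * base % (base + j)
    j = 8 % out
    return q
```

Transformed code:
def solve(j):
    j = 3 + 12
    j = j + j % q
    j = j + base % 39
    base = base - 8
    base = base - (q + 31)
    q = base * j
    if base >= 21:
        log(base)
        base = base[j]
    else:
        q = q - (j + q)
    base = j // 12
    j = q * 12
    j = base * base % (base + j)
    j = 8 % 12
    return q

16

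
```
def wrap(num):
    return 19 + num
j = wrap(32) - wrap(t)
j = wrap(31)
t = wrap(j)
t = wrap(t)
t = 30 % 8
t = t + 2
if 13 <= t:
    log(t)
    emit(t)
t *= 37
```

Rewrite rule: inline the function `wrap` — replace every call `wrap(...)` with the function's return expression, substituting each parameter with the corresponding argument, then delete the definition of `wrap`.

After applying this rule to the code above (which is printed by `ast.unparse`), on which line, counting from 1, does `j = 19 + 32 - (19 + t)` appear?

Transformed code:
j = 19 + 32 - (19 + t)
j = 19 + 31
t = 19 + j
t = 19 + t
t = 30 % 8
t = t + 2
if 13 <= t:
    log(t)
    emit(t)
t *= 37

1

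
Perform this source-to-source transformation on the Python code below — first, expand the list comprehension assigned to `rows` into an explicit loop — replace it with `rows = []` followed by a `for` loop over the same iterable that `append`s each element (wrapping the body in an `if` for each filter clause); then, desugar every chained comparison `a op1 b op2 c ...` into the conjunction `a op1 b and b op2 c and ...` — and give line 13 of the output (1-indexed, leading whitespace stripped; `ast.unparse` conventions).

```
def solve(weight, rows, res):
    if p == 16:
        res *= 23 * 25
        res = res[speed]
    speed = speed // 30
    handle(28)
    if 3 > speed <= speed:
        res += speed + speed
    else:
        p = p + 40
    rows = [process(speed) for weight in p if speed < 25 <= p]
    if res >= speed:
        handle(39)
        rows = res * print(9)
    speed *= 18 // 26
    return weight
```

Transformed code:
def solve(weight, rows, res):
    if p == 16:
        res *= 23 * 25
        res = res[speed]
    speed = speed // 30
    handle(28)
    if 3 > speed and speed <= speed:
        res += speed + speed
    else:
        p = p + 40
    rows = []
    for weight in p:
        if speed < 25 and 25 <= p:
            rows.append(process(speed))
    if res >= speed:
        handle(39)
        rows = res * print(9)
    speed *= 18 // 26
    return weight

if speed < 25 and 25 <= p:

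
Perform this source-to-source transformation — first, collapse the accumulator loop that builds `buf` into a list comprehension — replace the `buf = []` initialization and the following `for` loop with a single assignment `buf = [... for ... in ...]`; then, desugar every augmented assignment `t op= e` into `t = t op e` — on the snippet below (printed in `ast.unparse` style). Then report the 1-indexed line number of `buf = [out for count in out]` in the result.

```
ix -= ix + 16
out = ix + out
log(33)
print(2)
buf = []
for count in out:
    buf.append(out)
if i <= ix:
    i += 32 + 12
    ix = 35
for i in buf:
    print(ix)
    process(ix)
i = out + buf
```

Transformed code:
ix = ix - (ix + 16)
out = ix + out
log(33)
print(2)
buf = [out for count in out]
if i <= ix:
    i = i + (32 + 12)
    ix = 35
for i in buf:
    print(ix)
    process(ix)
i = out + buf

5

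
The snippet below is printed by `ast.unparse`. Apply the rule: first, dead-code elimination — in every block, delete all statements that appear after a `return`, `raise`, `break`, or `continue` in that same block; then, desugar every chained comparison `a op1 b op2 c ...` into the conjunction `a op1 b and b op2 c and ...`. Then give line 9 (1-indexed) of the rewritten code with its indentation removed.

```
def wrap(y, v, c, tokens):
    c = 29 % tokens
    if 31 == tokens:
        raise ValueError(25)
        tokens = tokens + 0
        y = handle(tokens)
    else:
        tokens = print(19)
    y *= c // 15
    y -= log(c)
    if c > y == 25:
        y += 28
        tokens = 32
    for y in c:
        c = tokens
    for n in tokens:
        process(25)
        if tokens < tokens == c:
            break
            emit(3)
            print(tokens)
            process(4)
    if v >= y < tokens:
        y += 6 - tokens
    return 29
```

Transformed code:
def wrap(y, v, c, tokens):
    c = 29 % tokens
    if 31 == tokens:
        raise ValueError(25)
    else:
        tokens = print(19)
    y *= c // 15
    y -= log(c)
    if c > y and y == 25:
        y += 28
        tokens = 32
    for y in c:
        c = tokens
    for n in tokens:
        process(25)
        if tokens < tokens and tokens == c:
            break
    if v >= y and y < tokens:
        y += 6 - tokens
    return 29

if c > y and y == 25:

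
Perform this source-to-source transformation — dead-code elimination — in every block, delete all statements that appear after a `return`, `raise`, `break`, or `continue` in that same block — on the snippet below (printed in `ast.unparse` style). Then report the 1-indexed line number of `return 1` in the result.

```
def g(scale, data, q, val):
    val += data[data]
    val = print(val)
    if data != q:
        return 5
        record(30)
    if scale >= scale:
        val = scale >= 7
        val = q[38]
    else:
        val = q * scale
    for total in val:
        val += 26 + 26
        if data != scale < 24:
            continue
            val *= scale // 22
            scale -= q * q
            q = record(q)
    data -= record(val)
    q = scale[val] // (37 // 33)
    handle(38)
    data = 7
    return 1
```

19

Transformed code:
def g(scale, data, q, val):
    val += data[data]
    val = print(val)
    if data != q:
        return 5
    if scale >= scale:
        val = scale >= 7
        val = q[38]
    else:
        val = q * scale
    for total in val:
        val += 26 + 26
        if data != scale < 24:
            continue
    data -= record(val)
    q = scale[val] // (37 // 33)
    handle(38)
    data = 7
    return 1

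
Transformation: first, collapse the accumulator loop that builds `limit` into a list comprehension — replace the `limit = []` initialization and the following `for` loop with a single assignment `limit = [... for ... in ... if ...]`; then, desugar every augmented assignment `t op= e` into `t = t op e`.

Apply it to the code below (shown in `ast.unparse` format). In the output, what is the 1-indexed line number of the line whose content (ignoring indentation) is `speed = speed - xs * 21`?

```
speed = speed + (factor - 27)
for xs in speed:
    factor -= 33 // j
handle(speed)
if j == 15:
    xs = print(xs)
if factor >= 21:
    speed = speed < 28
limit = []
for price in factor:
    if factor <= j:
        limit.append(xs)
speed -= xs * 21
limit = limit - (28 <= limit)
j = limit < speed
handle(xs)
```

Transformed code:
speed = speed + (factor - 27)
for xs in speed:
    factor = factor - 33 // j
handle(speed)
if j == 15:
    xs = print(xs)
if factor >= 21:
    speed = speed < 28
limit = [xs for price in factor if factor <= j]
speed = speed - xs * 21
limit = limit - (28 <= limit)
j = limit < speed
handle(xs)

10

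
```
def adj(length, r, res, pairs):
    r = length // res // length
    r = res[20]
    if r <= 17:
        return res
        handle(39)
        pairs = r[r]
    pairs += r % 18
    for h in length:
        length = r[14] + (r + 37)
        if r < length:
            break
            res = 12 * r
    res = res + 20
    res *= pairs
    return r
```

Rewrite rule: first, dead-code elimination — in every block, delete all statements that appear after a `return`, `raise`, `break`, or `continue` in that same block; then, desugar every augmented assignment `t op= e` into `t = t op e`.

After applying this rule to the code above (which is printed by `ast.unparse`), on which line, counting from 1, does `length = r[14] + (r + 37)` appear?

Transformed code:
def adj(length, r, res, pairs):
    r = length // res // length
    r = res[20]
    if r <= 17:
        return res
    pairs = pairs + r % 18
    for h in length:
        length = r[14] + (r + 37)
        if r < length:
            break
    res = res + 20
    res = res * pairs
    return r

8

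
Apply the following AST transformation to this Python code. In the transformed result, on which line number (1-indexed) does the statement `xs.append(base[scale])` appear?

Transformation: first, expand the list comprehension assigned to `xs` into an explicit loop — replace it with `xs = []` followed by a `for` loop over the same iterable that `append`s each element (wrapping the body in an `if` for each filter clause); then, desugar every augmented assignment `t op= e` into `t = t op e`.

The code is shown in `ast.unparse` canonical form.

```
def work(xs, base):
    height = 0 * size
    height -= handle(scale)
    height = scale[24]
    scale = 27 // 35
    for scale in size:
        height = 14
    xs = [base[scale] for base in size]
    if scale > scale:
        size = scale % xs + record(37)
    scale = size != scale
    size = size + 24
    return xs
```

10

Transformed code:
def work(xs, base):
    height = 0 * size
    height = height - handle(scale)
    height = scale[24]
    scale = 27 // 35
    for scale in size:
        height = 14
    xs = []
    for base in size:
        xs.append(base[scale])
    if scale > scale:
        size = scale % xs + record(37)
    scale = size != scale
    size = size + 24
    return xs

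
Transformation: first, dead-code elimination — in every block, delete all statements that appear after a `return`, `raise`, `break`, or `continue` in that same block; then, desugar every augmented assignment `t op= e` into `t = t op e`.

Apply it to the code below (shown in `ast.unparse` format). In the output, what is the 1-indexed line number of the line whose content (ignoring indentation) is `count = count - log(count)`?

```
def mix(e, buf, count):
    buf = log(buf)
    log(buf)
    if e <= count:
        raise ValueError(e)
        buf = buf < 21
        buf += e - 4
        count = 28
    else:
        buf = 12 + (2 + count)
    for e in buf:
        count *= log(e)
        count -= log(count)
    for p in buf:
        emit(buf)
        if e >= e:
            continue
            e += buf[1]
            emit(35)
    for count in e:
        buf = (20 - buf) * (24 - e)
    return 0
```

10

Transformed code:
def mix(e, buf, count):
    buf = log(buf)
    log(buf)
    if e <= count:
        raise ValueError(e)
    else:
        buf = 12 + (2 + count)
    for e in buf:
        count = count * log(e)
        count = count - log(count)
    for p in buf:
        emit(buf)
        if e >= e:
            continue
    for count in e:
        buf = (20 - buf) * (24 - e)
    return 0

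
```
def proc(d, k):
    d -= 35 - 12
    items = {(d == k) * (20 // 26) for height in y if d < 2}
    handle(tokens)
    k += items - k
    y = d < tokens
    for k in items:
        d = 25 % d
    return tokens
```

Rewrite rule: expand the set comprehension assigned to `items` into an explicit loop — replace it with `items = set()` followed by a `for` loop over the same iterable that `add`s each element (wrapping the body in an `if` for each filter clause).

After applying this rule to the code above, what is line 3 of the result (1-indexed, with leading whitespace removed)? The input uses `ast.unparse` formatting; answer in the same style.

Transformed code:
def proc(d, k):
    d -= 35 - 12
    items = set()
    for height in y:
        if d < 2:
            items.add((d == k) * (20 // 26))
    handle(tokens)
    k += items - k
    y = d < tokens
    for k in items:
        d = 25 % d
    return tokens

items = set()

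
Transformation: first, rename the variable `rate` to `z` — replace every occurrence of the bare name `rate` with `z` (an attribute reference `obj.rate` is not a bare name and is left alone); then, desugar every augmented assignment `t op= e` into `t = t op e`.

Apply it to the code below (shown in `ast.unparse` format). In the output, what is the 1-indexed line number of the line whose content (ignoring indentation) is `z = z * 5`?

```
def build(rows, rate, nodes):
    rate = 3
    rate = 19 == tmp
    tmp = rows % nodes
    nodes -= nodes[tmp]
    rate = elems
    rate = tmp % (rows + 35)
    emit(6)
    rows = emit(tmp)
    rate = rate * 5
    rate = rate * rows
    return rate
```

10

Transformed code:
def build(rows, z, nodes):
    z = 3
    z = 19 == tmp
    tmp = rows % nodes
    nodes = nodes - nodes[tmp]
    z = elems
    z = tmp % (rows + 35)
    emit(6)
    rows = emit(tmp)
    z = z * 5
    z = z * rows
    return z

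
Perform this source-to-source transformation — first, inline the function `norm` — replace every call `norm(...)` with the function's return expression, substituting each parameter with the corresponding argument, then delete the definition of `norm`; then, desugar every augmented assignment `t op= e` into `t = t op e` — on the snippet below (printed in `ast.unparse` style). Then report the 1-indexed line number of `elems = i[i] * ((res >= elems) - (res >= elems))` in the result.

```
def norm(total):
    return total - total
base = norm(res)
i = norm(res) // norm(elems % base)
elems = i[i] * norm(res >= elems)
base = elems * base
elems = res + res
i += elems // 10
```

Transformed code:
base = res - res
i = (res - res) // (elems % base - elems % base)
elems = i[i] * ((res >= elems) - (res >= elems))
base = elems * base
elems = res + res
i = i + elems // 10

3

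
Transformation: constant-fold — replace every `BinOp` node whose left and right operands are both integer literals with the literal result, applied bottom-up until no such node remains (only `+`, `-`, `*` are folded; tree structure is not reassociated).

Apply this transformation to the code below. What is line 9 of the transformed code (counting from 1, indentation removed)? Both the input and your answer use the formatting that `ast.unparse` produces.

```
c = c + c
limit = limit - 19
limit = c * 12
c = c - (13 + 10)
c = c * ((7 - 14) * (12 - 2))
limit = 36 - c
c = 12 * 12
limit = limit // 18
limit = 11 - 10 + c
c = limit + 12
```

Transformed code:
c = c + c
limit = limit - 19
limit = c * 12
c = c - 23
c = c * -70
limit = 36 - c
c = 144
limit = limit // 18
limit = 1 + c
c = limit + 12

limit = 1 + c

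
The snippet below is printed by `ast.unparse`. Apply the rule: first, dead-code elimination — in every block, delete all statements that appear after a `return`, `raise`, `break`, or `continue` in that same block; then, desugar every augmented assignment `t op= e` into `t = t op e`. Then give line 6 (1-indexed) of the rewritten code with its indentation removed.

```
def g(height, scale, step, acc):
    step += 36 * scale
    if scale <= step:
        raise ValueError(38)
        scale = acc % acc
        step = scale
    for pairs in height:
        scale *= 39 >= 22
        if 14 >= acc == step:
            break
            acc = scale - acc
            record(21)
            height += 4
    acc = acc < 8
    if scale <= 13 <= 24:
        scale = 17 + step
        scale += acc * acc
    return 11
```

scale = scale * (39 >= 22)

Transformed code:
def g(height, scale, step, acc):
    step = step + 36 * scale
    if scale <= step:
        raise ValueError(38)
    for pairs in height:
        scale = scale * (39 >= 22)
        if 14 >= acc == step:
            break
    acc = acc < 8
    if scale <= 13 <= 24:
        scale = 17 + step
        scale = scale + acc * acc
    return 11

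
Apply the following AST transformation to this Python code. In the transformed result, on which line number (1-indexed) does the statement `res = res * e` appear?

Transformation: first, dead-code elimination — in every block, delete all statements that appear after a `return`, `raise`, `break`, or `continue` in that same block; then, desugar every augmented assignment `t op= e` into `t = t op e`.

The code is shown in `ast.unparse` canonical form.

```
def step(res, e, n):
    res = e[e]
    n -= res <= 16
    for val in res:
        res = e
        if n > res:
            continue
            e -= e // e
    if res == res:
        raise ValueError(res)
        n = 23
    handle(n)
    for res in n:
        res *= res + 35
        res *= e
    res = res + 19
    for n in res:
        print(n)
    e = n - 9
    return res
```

13

Transformed code:
def step(res, e, n):
    res = e[e]
    n = n - (res <= 16)
    for val in res:
        res = e
        if n > res:
            continue
    if res == res:
        raise ValueError(res)
    handle(n)
    for res in n:
        res = res * (res + 35)
        res = res * e
    res = res + 19
    for n in res:
        print(n)
    e = n - 9
    return res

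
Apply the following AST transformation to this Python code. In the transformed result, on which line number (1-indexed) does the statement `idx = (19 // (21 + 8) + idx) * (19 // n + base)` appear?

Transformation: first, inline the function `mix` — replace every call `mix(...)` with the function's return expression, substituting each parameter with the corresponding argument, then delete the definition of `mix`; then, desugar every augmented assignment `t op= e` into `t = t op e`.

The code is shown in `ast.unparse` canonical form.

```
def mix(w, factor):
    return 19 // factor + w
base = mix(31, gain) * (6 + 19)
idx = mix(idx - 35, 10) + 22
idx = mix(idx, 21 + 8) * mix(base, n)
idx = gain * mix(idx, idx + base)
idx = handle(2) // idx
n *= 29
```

3

Transformed code:
base = (19 // gain + 31) * (6 + 19)
idx = 19 // 10 + (idx - 35) + 22
idx = (19 // (21 + 8) + idx) * (19 // n + base)
idx = gain * (19 // (idx + base) + idx)
idx = handle(2) // idx
n = n * 29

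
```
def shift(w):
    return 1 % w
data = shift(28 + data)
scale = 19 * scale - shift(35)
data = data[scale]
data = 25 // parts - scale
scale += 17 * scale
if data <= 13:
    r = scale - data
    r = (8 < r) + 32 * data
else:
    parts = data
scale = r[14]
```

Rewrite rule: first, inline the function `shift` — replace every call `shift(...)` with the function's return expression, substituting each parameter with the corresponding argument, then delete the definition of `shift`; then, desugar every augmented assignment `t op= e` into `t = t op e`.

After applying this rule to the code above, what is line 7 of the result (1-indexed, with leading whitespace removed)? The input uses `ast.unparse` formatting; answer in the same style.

r = scale - data

Transformed code:
data = 1 % (28 + data)
scale = 19 * scale - 1 % 35
data = data[scale]
data = 25 // parts - scale
scale = scale + 17 * scale
if data <= 13:
    r = scale - data
    r = (8 < r) + 32 * data
else:
    parts = data
scale = r[14]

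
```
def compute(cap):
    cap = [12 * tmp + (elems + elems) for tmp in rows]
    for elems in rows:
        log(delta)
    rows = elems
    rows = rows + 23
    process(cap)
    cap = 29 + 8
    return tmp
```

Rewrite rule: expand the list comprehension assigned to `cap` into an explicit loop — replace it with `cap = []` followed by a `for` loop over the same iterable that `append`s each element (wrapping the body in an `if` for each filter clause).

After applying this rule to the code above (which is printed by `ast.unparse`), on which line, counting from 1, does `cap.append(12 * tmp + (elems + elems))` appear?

Transformed code:
def compute(cap):
    cap = []
    for tmp in rows:
        cap.append(12 * tmp + (elems + elems))
    for elems in rows:
        log(delta)
    rows = elems
    rows = rows + 23
    process(cap)
    cap = 29 + 8
    return tmp

4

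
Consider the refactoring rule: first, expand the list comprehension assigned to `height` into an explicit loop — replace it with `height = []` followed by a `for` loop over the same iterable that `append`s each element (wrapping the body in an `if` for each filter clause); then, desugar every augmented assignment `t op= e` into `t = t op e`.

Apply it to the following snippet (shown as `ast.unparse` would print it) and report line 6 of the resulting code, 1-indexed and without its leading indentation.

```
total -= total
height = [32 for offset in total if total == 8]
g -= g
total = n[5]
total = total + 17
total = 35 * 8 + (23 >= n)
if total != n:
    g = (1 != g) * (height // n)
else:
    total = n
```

Transformed code:
total = total - total
height = []
for offset in total:
    if total == 8:
        height.append(32)
g = g - g
total = n[5]
total = total + 17
total = 35 * 8 + (23 >= n)
if total != n:
    g = (1 != g) * (height // n)
else:
    total = n

g = g - g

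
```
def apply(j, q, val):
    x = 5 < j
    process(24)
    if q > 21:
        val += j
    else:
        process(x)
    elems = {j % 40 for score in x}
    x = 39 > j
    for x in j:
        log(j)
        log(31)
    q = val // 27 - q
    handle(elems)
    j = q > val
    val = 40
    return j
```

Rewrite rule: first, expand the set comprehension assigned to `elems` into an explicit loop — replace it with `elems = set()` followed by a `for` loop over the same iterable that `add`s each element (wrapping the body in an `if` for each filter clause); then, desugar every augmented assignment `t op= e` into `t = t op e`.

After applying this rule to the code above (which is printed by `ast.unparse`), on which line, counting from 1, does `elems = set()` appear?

8

Transformed code:
def apply(j, q, val):
    x = 5 < j
    process(24)
    if q > 21:
        val = val + j
    else:
        process(x)
    elems = set()
    for score in x:
        elems.add(j % 40)
    x = 39 > j
    for x in j:
        log(j)
        log(31)
    q = val // 27 - q
    handle(elems)
    j = q > val
    val = 40
    return j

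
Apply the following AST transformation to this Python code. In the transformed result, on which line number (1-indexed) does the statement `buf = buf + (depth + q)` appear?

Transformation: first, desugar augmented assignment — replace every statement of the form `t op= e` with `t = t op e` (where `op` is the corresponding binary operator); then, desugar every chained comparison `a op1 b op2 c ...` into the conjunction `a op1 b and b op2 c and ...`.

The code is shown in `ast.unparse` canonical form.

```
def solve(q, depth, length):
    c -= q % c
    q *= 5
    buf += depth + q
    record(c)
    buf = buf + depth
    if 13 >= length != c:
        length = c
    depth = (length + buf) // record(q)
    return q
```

4

Transformed code:
def solve(q, depth, length):
    c = c - q % c
    q = q * 5
    buf = buf + (depth + q)
    record(c)
    buf = buf + depth
    if 13 >= length and length != c:
        length = c
    depth = (length + buf) // record(q)
    return q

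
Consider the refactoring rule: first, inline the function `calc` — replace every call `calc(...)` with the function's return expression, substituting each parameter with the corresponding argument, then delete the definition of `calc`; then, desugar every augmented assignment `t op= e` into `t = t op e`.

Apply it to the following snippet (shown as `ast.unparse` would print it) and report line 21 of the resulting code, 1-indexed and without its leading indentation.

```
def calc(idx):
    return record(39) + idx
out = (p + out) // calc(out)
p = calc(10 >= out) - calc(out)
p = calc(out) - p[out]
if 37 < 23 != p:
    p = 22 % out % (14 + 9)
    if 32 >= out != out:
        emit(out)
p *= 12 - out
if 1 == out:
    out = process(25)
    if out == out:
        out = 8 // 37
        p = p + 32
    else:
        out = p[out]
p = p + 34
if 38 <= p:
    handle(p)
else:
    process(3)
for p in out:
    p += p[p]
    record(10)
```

for p in out:

Transformed code:
out = (p + out) // (record(39) + out)
p = record(39) + (10 >= out) - (record(39) + out)
p = record(39) + out - p[out]
if 37 < 23 != p:
    p = 22 % out % (14 + 9)
    if 32 >= out != out:
        emit(out)
p = p * (12 - out)
if 1 == out:
    out = process(25)
    if out == out:
        out = 8 // 37
        p = p + 32
    else:
        out = p[out]
p = p + 34
if 38 <= p:
    handle(p)
else:
    process(3)
for p in out:
    p = p + p[p]
    record(10)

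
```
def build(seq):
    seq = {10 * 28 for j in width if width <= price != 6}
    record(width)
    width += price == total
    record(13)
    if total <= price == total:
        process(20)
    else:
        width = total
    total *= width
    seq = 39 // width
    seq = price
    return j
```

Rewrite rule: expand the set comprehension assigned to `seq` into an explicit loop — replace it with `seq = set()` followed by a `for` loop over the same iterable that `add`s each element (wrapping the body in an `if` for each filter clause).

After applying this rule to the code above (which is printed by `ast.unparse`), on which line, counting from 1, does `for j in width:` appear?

3

Transformed code:
def build(seq):
    seq = set()
    for j in width:
        if width <= price != 6:
            seq.add(10 * 28)
    record(width)
    width += price == total
    record(13)
    if total <= price == total:
        process(20)
    else:
        width = total
    total *= width
    seq = 39 // width
    seq = price
    return j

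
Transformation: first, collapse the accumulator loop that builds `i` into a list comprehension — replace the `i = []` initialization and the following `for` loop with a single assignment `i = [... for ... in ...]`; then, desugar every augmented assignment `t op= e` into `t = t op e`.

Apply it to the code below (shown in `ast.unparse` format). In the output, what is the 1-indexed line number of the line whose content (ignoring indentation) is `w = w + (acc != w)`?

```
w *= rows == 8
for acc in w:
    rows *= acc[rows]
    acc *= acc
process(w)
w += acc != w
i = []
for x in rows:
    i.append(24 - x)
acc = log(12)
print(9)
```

Transformed code:
w = w * (rows == 8)
for acc in w:
    rows = rows * acc[rows]
    acc = acc * acc
process(w)
w = w + (acc != w)
i = [24 - x for x in rows]
acc = log(12)
print(9)

6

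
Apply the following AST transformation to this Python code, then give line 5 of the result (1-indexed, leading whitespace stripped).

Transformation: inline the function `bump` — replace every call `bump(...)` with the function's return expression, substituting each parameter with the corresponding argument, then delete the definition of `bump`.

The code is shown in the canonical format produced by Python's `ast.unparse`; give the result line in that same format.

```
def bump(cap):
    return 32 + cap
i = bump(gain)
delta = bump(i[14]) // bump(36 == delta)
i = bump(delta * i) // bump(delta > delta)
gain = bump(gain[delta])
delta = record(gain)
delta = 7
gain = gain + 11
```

Transformed code:
i = 32 + gain
delta = (32 + i[14]) // (32 + (36 == delta))
i = (32 + delta * i) // (32 + (delta > delta))
gain = 32 + gain[delta]
delta = record(gain)
delta = 7
gain = gain + 11

delta = record(gain)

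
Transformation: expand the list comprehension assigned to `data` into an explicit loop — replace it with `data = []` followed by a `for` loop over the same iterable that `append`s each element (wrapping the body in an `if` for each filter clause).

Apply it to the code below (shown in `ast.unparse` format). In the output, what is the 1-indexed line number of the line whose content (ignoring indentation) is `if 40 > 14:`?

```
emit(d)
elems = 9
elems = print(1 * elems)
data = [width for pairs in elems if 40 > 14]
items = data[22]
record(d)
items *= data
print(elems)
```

6

Transformed code:
emit(d)
elems = 9
elems = print(1 * elems)
data = []
for pairs in elems:
    if 40 > 14:
        data.append(width)
items = data[22]
record(d)
items *= data
print(elems)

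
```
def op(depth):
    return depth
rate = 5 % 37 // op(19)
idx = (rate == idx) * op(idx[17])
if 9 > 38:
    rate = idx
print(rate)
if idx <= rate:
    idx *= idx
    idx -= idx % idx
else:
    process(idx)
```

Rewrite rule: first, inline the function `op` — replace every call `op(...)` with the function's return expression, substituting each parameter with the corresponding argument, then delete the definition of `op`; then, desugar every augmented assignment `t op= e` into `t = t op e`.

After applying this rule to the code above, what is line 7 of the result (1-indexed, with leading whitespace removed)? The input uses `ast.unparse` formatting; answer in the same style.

idx = idx * idx

Transformed code:
rate = 5 % 37 // 19
idx = (rate == idx) * idx[17]
if 9 > 38:
    rate = idx
print(rate)
if idx <= rate:
    idx = idx * idx
    idx = idx - idx % idx
else:
    process(idx)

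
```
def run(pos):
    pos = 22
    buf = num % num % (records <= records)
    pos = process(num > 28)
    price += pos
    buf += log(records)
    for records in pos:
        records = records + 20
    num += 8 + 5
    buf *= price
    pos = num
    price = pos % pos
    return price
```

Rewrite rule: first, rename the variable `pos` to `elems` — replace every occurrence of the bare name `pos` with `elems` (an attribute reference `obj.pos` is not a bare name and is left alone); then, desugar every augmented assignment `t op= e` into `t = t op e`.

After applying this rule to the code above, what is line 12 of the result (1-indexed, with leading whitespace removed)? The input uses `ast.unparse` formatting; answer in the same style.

Transformed code:
def run(elems):
    elems = 22
    buf = num % num % (records <= records)
    elems = process(num > 28)
    price = price + elems
    buf = buf + log(records)
    for records in elems:
        records = records + 20
    num = num + (8 + 5)
    buf = buf * price
    elems = num
    price = elems % elems
    return price

price = elems % elems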